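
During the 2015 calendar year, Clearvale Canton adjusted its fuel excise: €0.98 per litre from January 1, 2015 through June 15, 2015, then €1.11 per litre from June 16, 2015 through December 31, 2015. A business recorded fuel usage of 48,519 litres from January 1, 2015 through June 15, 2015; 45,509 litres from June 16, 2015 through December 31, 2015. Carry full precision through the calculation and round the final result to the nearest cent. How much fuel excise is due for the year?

January 1 – June 15, 2015: 48,519 litres at €0.98/litre → €47,548.62
June 16 – December 31, 2015: 45,509 litres at €1.11/litre → €50,514.99

€98,063.61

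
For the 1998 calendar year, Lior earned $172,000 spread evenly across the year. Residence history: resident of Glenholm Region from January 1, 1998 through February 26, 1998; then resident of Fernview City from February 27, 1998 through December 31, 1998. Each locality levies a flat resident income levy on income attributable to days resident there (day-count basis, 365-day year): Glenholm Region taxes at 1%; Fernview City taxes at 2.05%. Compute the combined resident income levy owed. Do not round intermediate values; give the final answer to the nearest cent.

Glenholm Region, January 1 – February 26, 1998: 57 days → $172,000 × 1% × 57/365 = $268.6027
Fernview City, February 27 – December 31, 1998: 308 days → $172,000 × 2.05% × 308/365 = $2,975.3644
Total = $3,243.9671

$3,243.97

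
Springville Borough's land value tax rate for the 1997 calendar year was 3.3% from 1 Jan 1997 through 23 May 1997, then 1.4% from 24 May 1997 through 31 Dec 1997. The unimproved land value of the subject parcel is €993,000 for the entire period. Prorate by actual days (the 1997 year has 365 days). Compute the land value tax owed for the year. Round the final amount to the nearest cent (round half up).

€21,293.73

1 Jan – 23 May 1997: 143 days at 3.3% → €993,000 × 3.3% × 143/365 = €12,838.2658
24 May – 31 Dec 1997: 222 days at 1.4% → €993,000 × 1.4% × 222/365 = €8,455.4630
Total = €21,293.7288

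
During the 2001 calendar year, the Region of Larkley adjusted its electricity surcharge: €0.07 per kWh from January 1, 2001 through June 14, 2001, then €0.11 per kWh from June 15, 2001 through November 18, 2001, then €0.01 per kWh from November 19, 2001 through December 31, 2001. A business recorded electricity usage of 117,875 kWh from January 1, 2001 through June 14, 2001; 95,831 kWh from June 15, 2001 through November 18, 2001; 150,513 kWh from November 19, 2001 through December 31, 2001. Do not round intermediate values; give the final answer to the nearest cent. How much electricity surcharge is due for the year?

€20,297.79

January 1 – June 14, 2001: 117,875 kWh at €0.07/kWh → €8,251.25
June 15 – November 18, 2001: 95,831 kWh at €0.11/kWh → €10,541.41
November 19 – December 31, 2001: 150,513 kWh at €0.01/kWh → €1,505.13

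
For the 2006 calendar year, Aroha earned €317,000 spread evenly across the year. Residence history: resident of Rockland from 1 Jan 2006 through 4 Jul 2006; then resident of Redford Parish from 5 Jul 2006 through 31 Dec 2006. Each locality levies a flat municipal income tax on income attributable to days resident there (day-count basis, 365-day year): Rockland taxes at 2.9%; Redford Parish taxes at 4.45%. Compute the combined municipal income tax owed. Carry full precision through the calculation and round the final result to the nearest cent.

€11,616.10

Rockland, 1 Jan – 4 Jul 2006: 185 days → €317,000 × 2.9% × 185/365 = €4,659.4658
Redford Parish, 5 Jul – 31 Dec 2006: 180 days → €317,000 × 4.45% × 180/365 = €6,956.6301
Total = €11,616.0959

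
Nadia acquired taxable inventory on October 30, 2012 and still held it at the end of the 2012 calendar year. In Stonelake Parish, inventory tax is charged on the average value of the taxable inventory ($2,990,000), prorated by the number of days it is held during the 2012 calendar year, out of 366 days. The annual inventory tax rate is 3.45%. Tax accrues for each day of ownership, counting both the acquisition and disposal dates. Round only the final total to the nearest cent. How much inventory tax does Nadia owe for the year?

$17,756.19

Days held (October 30 – December 31, 2012): 63 out of 366
Tax = $2,990,000 × 3.45% × 63/366 = $17,756.1885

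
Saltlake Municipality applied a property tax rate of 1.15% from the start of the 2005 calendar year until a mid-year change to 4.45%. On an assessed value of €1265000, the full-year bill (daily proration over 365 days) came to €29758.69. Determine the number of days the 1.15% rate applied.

Let d = days at the first rate; then 365 − d days at the second rate.
€1265000 × [1.15%·d + 4.45%·(365−d)] / 365 = €29758.69
Solving gives d = 232, so the new rate took effect on 21 August 2005.

232 days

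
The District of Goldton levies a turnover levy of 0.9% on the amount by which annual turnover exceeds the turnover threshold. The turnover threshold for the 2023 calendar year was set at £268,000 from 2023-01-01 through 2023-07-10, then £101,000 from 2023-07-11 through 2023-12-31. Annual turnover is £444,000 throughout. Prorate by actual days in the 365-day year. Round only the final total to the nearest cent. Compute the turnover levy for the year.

2023-01-01 to 2023-07-10: 191 days, exemption £268,000 → (£444,000 − £268,000) × 0.9% × 191/365 = £828.8877
2023-07-11 to 2023-12-31: 174 days, exemption £101,000 → (£444,000 − £101,000) × 0.9% × 174/365 = £1,471.6110
Total = £2,300.4986

£2,300.50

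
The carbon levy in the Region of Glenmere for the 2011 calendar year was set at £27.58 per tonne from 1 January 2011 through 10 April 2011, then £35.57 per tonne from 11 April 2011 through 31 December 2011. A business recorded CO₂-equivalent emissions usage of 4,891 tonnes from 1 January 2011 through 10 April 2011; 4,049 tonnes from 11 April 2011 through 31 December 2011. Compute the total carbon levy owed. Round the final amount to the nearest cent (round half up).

1 January – 10 April 2011: 4,891 tonnes at £27.58/tonne → £134,893.78
11 April – 31 December 2011: 4,049 tonnes at £35.57/tonne → £144,022.93

£278,916.71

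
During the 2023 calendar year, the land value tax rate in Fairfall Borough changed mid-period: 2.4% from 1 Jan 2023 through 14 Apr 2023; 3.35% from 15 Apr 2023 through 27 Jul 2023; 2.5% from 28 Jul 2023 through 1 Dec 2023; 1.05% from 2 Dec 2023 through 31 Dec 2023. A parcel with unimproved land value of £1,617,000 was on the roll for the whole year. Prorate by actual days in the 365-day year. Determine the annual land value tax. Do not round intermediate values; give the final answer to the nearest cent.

£41,953.40

1 Jan – 14 Apr 2023: 104 days at 2.4% → £1,617,000 × 2.4% × 104/365 = £11,057.6219
15 Apr – 27 Jul 2023: 104 days at 3.35% → £1,617,000 × 3.35% × 104/365 = £15,434.5973
28 Jul – 1 Dec 2023: 127 days at 2.5% → £1,617,000 × 2.5% × 127/365 = £14,065.6849
2 Dec – 31 Dec 2023: 30 days at 1.05% → £1,617,000 × 1.05% × 30/365 = £1,395.4932
Total = £41,953.3973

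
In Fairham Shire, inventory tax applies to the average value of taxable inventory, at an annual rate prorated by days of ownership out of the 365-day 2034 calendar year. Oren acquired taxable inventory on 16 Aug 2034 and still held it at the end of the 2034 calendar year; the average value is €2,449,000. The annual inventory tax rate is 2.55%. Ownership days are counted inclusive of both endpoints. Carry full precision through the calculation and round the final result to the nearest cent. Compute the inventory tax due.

Days held (16 Aug – 31 Dec 2034): 138 out of 365
Tax = €2,449,000 × 2.55% × 138/365 = €23,611.0438

€23,611.04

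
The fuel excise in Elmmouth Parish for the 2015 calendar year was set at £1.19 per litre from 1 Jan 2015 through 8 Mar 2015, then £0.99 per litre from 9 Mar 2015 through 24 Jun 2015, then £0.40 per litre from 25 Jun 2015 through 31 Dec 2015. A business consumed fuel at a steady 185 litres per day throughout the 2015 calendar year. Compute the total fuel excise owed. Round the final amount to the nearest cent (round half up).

1 Jan – 8 Mar 2015: 67 days × 185 litres/day = 12,395 litres at £1.19/litre → £14,750.05
9 Mar – 24 Jun 2015: 108 days × 185 litres/day = 19,980 litres at £0.99/litre → £19,780.20
25 Jun – 31 Dec 2015: 190 days × 185 litres/day = 35,150 litres at £0.40/litre → £14,060.00

£48,590.25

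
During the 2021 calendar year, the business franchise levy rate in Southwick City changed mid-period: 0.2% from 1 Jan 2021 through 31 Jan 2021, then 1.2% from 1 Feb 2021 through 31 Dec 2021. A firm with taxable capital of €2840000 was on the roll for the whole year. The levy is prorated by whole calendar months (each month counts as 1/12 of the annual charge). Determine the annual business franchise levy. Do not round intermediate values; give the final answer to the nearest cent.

€31713.33

1 Jan – 31 Jan 2021: 1 month at 0.2% → €2840000 × 0.2% × 1/12 = €473.3333
1 Feb – 31 Dec 2021: 11 months at 1.2% → €2840000 × 1.2% × 11/12 = €31240.0000
Total = €31713.3333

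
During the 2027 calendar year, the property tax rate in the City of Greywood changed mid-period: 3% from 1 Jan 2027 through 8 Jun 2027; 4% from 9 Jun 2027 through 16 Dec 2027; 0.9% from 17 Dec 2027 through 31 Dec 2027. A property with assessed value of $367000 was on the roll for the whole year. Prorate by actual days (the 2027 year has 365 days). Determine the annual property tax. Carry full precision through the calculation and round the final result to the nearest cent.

$12613.74

1 Jan – 8 Jun 2027: 159 days at 3% → $367000 × 3% × 159/365 = $4796.1370
9 Jun – 16 Dec 2027: 191 days at 4% → $367000 × 4% × 191/365 = $7681.8630
17 Dec – 31 Dec 2027: 15 days at 0.9% → $367000 × 0.9% × 15/365 = $135.7397
Total = $12613.7397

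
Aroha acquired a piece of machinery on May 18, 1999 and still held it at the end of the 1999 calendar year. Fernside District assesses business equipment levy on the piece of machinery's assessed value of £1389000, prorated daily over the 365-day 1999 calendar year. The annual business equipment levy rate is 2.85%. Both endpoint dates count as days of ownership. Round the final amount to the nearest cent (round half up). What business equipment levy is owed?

£24728.01

Days held (May 18 – December 31, 1999): 228 out of 365
Tax = £1389000 × 2.85% × 228/365 = £24728.0055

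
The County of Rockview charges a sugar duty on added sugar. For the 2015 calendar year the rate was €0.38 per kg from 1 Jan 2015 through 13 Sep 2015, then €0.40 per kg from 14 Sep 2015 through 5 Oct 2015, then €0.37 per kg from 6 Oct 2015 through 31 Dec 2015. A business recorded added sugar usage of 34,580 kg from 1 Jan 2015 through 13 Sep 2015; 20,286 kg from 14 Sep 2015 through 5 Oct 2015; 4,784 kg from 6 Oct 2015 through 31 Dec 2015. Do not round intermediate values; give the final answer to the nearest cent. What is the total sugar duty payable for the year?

€23,024.88

1 Jan – 13 Sep 2015: 34,580 kg at €0.38/kg → €13,140.40
14 Sep – 5 Oct 2015: 20,286 kg at €0.40/kg → €8,114.40
6 Oct – 31 Dec 2015: 4,784 kg at €0.37/kg → €1,770.08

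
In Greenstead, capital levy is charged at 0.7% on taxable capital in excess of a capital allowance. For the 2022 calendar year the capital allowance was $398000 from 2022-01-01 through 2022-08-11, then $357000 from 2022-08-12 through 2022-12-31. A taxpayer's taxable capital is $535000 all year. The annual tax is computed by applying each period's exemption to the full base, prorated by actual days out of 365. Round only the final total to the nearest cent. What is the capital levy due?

2022-01-01 to 2022-08-11: 223 days, exemption $398000 → ($535000 − $398000) × 0.7% × 223/365 = $585.9096
2022-08-12 to 2022-12-31: 142 days, exemption $357000 → ($535000 − $357000) × 0.7% × 142/365 = $484.7452
Total = $1070.6548

$1070.65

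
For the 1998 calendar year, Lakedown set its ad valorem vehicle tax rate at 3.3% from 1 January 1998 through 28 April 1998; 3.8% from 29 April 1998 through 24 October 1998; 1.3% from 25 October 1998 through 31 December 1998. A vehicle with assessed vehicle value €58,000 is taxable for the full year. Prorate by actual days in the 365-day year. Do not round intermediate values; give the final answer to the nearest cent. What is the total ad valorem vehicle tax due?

1 January – 28 April 1998: 118 days at 3.3% → €58,000 × 3.3% × 118/365 = €618.7726
29 April – 24 October 1998: 179 days at 3.8% → €58,000 × 3.8% × 179/365 = €1,080.8658
25 October – 31 December 1998: 68 days at 1.3% → €58,000 × 1.3% × 68/365 = €140.4712
Total = €1,840.1096

€1,840.11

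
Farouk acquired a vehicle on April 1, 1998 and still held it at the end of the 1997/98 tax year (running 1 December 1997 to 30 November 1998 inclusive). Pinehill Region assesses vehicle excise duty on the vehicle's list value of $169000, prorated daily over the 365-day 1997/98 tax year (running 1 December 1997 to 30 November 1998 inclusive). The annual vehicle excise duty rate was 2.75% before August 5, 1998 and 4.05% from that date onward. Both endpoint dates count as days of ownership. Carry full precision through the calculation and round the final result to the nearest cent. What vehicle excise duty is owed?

$3817.08

April 1 – August 4, 1998: 126 days at 2.75% → $169000 × 2.75% × 126/365 = $1604.3425
August 5 – November 30, 1998: 118 days at 4.05% → $169000 × 4.05% × 118/365 = $2212.7425
Total = $3817.0849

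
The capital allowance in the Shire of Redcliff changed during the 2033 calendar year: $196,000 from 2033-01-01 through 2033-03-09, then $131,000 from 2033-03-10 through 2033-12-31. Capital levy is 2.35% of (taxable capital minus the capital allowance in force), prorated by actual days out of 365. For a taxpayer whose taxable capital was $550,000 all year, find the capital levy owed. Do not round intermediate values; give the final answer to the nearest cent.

$9,561.92

2033-01-01 to 2033-03-09: 68 days, exemption $196,000 → ($550,000 − $196,000) × 2.35% × 68/365 = $1,549.8411
2033-03-10 to 2033-12-31: 297 days, exemption $131,000 → ($550,000 − $131,000) × 2.35% × 297/365 = $8,012.0836
Total = $9,561.9247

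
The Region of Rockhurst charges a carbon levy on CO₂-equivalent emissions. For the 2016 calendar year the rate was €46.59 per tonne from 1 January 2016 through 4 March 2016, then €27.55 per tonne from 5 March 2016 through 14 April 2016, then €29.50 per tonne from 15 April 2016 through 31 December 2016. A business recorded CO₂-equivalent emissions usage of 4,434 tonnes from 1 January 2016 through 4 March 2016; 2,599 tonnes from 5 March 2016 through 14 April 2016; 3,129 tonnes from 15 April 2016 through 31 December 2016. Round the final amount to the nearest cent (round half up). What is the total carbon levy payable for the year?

1 January – 4 March 2016: 4,434 tonnes at €46.59/tonne → €206,580.06
5 March – 14 April 2016: 2,599 tonnes at €27.55/tonne → €71,602.45
15 April – 31 December 2016: 3,129 tonnes at €29.50/tonne → €92,305.50

€370,488.01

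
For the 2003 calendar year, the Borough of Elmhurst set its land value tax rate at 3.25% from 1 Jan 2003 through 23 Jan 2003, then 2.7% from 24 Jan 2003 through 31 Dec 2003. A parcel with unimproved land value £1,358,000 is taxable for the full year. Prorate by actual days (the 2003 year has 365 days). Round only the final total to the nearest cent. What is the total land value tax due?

1 Jan – 23 Jan 2003: 23 days at 3.25% → £1,358,000 × 3.25% × 23/365 = £2,781.1096
24 Jan – 31 Dec 2003: 342 days at 2.7% → £1,358,000 × 2.7% × 342/365 = £34,355.5397
Total = £37,136.6493

£37,136.65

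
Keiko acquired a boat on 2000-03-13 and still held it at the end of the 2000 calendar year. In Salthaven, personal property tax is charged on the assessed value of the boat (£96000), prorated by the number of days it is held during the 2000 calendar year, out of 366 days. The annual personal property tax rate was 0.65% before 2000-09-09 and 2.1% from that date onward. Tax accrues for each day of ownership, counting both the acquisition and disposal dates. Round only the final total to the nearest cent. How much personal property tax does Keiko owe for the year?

2000-03-13 to 2000-09-08: 180 days at 0.65% → £96000 × 0.65% × 180/366 = £306.8852
2000-09-09 to 2000-12-31: 114 days at 2.1% → £96000 × 2.1% × 114/366 = £627.9344
Total = £934.8197

£934.82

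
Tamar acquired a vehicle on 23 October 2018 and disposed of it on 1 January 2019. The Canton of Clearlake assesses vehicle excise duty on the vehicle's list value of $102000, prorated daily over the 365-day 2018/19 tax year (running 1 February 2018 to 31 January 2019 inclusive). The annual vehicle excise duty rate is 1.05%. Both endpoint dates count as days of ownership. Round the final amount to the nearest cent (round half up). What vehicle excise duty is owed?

$208.33

Days held (23 October 2018 – 1 January 2019): 71 out of 365
Tax = $102000 × 1.05% × 71/365 = $208.3315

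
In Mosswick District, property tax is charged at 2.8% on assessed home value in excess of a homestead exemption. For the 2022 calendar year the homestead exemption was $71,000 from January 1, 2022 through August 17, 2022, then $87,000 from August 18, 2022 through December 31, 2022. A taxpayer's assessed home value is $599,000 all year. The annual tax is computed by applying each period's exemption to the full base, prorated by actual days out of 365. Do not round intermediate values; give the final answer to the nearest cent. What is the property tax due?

$14,617.07

January 1 – August 17, 2022: 229 days, exemption $71,000 → ($599,000 − $71,000) × 2.8% × 229/365 = $9,275.4411
August 18 – December 31, 2022: 136 days, exemption $87,000 → ($599,000 − $87,000) × 2.8% × 136/365 = $5,341.6329
Total = $14,617.0740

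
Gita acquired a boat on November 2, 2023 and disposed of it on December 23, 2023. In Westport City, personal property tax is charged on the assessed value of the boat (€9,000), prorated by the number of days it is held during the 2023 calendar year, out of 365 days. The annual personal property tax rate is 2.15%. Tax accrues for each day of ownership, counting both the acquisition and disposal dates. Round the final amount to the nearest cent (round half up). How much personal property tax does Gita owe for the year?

Days held (November 2 – December 23, 2023): 52 out of 365
Tax = €9,000 × 2.15% × 52/365 = €27.5671

€27.57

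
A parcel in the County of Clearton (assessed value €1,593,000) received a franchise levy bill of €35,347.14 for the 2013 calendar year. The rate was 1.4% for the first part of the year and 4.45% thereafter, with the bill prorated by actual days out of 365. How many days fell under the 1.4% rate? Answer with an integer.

267 days

Let d = days at the first rate; then 365 − d days at the second rate.
€1,593,000 × [1.4%·d + 4.45%·(365−d)] / 365 = €35,347.14
Solving gives d = 267, so the new rate took effect on 25 September 2013.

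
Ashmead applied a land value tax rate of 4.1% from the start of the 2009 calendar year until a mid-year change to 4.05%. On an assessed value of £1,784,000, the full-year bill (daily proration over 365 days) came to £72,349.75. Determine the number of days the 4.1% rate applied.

Let d = days at the first rate; then 365 − d days at the second rate.
£1,784,000 × [4.1%·d + 4.05%·(365−d)] / 365 = £72,349.75
Solving gives d = 40, so the new rate took effect on 10 Feb 2009.

40 days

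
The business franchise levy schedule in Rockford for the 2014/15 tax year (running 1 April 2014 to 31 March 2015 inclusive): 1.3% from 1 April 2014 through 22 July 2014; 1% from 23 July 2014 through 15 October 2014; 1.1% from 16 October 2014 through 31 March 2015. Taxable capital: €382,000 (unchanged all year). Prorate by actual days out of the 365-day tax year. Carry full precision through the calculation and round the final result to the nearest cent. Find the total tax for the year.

€4,349.57

1 April – 22 July 2014: 113 days at 1.3% → €382,000 × 1.3% × 113/365 = €1,537.4192
23 July – 15 October 2014: 85 days at 1% → €382,000 × 1% × 85/365 = €889.5890
16 October 2014 – 31 March 2015: 167 days at 1.1% → €382,000 × 1.1% × 167/365 = €1,922.5589
Total = €4,349.5671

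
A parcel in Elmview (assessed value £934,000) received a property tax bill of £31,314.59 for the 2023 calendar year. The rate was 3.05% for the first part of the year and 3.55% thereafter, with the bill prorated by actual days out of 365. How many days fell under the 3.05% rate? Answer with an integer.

Let d = days at the first rate; then 365 − d days at the second rate.
£934,000 × [3.05%·d + 3.55%·(365−d)] / 365 = £31,314.59
Solving gives d = 144, so the new rate took effect on 25 May 2023.

144 days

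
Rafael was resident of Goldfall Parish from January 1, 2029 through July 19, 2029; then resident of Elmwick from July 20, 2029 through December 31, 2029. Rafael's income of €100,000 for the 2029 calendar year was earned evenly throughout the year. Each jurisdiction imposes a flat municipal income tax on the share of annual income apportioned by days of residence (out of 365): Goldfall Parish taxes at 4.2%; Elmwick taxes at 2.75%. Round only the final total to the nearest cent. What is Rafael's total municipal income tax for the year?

€3,544.52

Goldfall Parish, January 1 – July 19, 2029: 200 days → €100,000 × 4.2% × 200/365 = €2,301.3699
Elmwick, July 20 – December 31, 2029: 165 days → €100,000 × 2.75% × 165/365 = €1,243.1507
Total = €3,544.5205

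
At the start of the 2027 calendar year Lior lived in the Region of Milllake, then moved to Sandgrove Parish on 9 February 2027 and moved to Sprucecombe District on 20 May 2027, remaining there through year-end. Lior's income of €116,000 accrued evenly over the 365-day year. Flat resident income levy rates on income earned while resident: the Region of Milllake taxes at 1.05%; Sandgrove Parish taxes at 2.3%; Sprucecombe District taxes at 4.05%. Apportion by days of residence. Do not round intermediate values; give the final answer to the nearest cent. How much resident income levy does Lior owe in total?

€3,770.00

The Region of Milllake, 1 January – 8 February 2027: 39 days → €116,000 × 1.05% × 39/365 = €130.1425
Sandgrove Parish, 9 February – 19 May 2027: 100 days → €116,000 × 2.3% × 100/365 = €730.9589
Sprucecombe District, 20 May – 31 December 2027: 226 days → €116,000 × 4.05% × 226/365 = €2,908.8986
Total = €3,770.0000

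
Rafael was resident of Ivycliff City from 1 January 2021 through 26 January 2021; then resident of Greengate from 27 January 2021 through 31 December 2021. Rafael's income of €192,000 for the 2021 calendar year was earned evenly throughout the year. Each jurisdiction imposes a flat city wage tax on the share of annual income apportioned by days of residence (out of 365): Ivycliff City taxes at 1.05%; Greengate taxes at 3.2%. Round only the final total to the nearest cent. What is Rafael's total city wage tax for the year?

€5,849.95

Ivycliff City, 1 January – 26 January 2021: 26 days → €192,000 × 1.05% × 26/365 = €143.6055
Greengate, 27 January – 31 December 2021: 339 days → €192,000 × 3.2% × 339/365 = €5,706.3452
Total = €5,849.9507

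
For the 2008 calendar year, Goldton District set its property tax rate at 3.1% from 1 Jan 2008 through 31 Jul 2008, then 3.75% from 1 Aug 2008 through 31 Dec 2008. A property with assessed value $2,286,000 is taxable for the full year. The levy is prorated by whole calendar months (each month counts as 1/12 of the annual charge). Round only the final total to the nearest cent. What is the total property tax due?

1 Jan – 31 Jul 2008: 7 months at 3.1% → $2,286,000 × 3.1% × 7/12 = $41,338.5000
1 Aug – 31 Dec 2008: 5 months at 3.75% → $2,286,000 × 3.75% × 5/12 = $35,718.7500
Total = $77,057.2500

$77,057.25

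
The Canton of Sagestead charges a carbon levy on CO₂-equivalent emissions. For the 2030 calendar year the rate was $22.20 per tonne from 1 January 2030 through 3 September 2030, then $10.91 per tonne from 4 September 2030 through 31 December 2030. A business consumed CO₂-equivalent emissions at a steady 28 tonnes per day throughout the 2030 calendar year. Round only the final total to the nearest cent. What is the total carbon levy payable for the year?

$189,265.72

1 January – 3 September 2030: 246 days × 28 tonnes/day = 6,888 tonnes at $22.20/tonne → $152,913.60
4 September – 31 December 2030: 119 days × 28 tonnes/day = 3,332 tonnes at $10.91/tonne → $36,352.12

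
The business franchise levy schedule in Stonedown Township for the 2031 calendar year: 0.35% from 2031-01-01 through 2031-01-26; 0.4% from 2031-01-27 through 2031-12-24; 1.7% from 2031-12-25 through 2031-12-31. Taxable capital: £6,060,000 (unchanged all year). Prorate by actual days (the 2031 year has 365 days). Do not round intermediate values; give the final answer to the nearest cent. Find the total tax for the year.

2031-01-01 to 2031-01-26: 26 days at 0.35% → £6,060,000 × 0.35% × 26/365 = £1,510.8493
2031-01-27 to 2031-12-24: 332 days at 0.4% → £6,060,000 × 0.4% × 332/365 = £22,048.4384
2031-12-25 to 2031-12-31: 7 days at 1.7% → £6,060,000 × 1.7% × 7/365 = £1,975.7260
Total = £25,535.0137

£25,535.01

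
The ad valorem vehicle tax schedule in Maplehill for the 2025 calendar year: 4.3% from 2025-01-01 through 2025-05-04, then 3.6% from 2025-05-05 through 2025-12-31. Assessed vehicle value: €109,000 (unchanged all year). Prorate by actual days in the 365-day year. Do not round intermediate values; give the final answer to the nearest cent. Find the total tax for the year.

€4,183.21

2025-01-01 to 2025-05-04: 124 days at 4.3% → €109,000 × 4.3% × 124/365 = €1,592.2959
2025-05-05 to 2025-12-31: 241 days at 3.6% → €109,000 × 3.6% × 241/365 = €2,590.9151
Total = €4,183.2110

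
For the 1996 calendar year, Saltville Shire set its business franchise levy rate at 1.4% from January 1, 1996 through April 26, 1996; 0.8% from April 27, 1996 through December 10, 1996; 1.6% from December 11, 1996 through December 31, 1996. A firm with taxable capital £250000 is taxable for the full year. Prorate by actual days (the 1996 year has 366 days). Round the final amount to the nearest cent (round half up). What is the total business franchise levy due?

January 1 – April 26, 1996: 117 days at 1.4% → £250000 × 1.4% × 117/366 = £1118.8525
April 27 – December 10, 1996: 228 days at 0.8% → £250000 × 0.8% × 228/366 = £1245.9016
December 11 – December 31, 1996: 21 days at 1.6% → £250000 × 1.6% × 21/366 = £229.5082
Total = £2594.2623

£2594.26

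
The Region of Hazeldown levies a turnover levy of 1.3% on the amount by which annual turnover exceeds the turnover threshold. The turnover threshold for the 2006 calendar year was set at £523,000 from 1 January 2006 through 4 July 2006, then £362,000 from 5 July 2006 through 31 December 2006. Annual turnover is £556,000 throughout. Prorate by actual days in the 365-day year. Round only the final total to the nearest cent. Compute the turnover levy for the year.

£1,461.16

1 January – 4 July 2006: 185 days, exemption £523,000 → (£556,000 − £523,000) × 1.3% × 185/365 = £217.4384
5 July – 31 December 2006: 180 days, exemption £362,000 → (£556,000 − £362,000) × 1.3% × 180/365 = £1,243.7260
Total = £1,461.1644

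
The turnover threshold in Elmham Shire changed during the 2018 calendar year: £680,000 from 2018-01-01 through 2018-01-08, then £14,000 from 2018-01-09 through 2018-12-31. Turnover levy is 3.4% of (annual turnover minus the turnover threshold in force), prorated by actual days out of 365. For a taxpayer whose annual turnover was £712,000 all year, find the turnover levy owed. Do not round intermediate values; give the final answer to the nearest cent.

£23,235.69

2018-01-01 to 2018-01-08: 8 days, exemption £680,000 → (£712,000 − £680,000) × 3.4% × 8/365 = £23.8466
2018-01-09 to 2018-12-31: 357 days, exemption £14,000 → (£712,000 − £14,000) × 3.4% × 357/365 = £23,211.8466
Total = £23,235.6932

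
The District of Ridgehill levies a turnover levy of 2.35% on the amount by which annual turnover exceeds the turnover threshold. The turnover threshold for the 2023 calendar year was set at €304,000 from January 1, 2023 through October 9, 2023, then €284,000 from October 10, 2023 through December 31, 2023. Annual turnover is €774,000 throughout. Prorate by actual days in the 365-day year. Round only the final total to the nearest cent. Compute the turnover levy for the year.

€11,151.88

January 1 – October 9, 2023: 282 days, exemption €304,000 → (€774,000 − €304,000) × 2.35% × 282/365 = €8,533.3973
October 10 – December 31, 2023: 83 days, exemption €284,000 → (€774,000 − €284,000) × 2.35% × 83/365 = €2,618.4795
Total = €11,151.8767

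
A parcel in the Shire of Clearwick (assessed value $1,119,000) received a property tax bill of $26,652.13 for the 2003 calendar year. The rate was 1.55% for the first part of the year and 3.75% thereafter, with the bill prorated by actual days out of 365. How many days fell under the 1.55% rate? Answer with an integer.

227 days

Let d = days at the first rate; then 365 − d days at the second rate.
$1,119,000 × [1.55%·d + 3.75%·(365−d)] / 365 = $26,652.13
Solving gives d = 227, so the new rate took effect on 16 Aug 2003.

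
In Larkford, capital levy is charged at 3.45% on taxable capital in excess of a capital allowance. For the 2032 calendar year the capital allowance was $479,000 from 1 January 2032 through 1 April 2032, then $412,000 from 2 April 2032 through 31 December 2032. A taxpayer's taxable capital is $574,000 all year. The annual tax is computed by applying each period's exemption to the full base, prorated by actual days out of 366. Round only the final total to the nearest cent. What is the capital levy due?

1 January – 1 April 2032: 92 days, exemption $479,000 → ($574,000 − $479,000) × 3.45% × 92/366 = $823.8525
2 April – 31 December 2032: 274 days, exemption $412,000 → ($574,000 − $412,000) × 3.45% × 274/366 = $4,184.1148
Total = $5,007.9672

$5,007.97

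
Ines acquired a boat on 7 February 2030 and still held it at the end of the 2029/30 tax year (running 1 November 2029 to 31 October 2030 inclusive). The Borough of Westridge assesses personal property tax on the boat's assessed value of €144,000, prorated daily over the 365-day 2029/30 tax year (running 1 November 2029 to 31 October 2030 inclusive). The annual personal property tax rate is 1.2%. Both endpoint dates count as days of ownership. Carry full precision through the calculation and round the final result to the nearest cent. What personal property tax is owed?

€1,264.04

Days held (7 February – 31 October 2030): 267 out of 365
Tax = €144,000 × 1.2% × 267/365 = €1,264.0438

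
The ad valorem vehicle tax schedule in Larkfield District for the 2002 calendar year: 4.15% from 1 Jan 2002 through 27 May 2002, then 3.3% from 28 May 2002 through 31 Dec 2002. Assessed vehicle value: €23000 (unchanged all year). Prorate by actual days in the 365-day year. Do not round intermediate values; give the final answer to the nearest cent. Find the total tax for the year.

1 Jan – 27 May 2002: 147 days at 4.15% → €23000 × 4.15% × 147/365 = €384.4151
28 May – 31 Dec 2002: 218 days at 3.3% → €23000 × 3.3% × 218/365 = €453.3205
Total = €837.7356

€837.74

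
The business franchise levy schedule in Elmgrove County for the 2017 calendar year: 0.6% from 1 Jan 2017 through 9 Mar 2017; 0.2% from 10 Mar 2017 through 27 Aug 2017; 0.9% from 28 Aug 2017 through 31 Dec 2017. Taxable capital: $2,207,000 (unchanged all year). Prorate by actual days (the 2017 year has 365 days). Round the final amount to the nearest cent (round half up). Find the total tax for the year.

$11,391.75

1 Jan – 9 Mar 2017: 68 days at 0.6% → $2,207,000 × 0.6% × 68/365 = $2,467.0027
10 Mar – 27 Aug 2017: 171 days at 0.2% → $2,207,000 × 0.2% × 171/365 = $2,067.9288
28 Aug – 31 Dec 2017: 126 days at 0.9% → $2,207,000 × 0.9% × 126/365 = $6,856.8164
Total = $11,391.7479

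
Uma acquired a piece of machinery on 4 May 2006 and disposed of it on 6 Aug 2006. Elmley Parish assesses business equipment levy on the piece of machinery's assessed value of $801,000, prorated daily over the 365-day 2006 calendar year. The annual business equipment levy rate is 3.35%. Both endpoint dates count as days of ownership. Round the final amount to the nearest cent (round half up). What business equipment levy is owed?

$6,984.06

Days held (4 May – 6 Aug 2006): 95 out of 365
Tax = $801,000 × 3.35% × 95/365 = $6,984.0616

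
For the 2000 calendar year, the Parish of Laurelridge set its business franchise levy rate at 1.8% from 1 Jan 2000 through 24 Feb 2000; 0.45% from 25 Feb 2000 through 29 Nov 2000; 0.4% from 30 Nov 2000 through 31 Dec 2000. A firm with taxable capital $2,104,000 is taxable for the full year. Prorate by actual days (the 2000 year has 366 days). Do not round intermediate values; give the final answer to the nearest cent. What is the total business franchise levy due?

1 Jan – 24 Feb 2000: 55 days at 1.8% → $2,104,000 × 1.8% × 55/366 = $5,691.1475
25 Feb – 29 Nov 2000: 279 days at 0.45% → $2,104,000 × 0.45% × 279/366 = $7,217.4098
30 Nov – 31 Dec 2000: 32 days at 0.4% → $2,104,000 × 0.4% × 32/366 = $735.8251
Total = $13,644.3825

$13,644.38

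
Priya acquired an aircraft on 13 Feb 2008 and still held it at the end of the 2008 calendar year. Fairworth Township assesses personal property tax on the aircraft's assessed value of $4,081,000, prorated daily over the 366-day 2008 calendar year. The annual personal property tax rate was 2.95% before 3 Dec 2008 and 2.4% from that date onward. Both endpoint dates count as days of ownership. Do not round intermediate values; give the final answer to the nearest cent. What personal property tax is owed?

$104,466.91

13 Feb – 2 Dec 2008: 294 days at 2.95% → $4,081,000 × 2.95% × 294/366 = $96,706.3197
3 Dec – 31 Dec 2008: 29 days at 2.4% → $4,081,000 × 2.4% × 29/366 = $7,760.5902
Total = $104,466.9098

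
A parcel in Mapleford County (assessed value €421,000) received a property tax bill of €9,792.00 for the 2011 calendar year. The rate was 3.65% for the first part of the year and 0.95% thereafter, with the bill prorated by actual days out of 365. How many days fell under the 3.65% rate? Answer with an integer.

186 days

Let d = days at the first rate; then 365 − d days at the second rate.
€421,000 × [3.65%·d + 0.95%·(365−d)] / 365 = €9,792.00
Solving gives d = 186, so the new rate took effect on July 6, 2011.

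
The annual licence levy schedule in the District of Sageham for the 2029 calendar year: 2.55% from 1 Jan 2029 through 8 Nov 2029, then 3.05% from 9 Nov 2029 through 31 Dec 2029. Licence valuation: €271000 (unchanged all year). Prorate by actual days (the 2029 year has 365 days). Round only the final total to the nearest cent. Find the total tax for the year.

€7107.25

1 Jan – 8 Nov 2029: 312 days at 2.55% → €271000 × 2.55% × 312/365 = €5907.0575
9 Nov – 31 Dec 2029: 53 days at 3.05% → €271000 × 3.05% × 53/365 = €1200.1959
Total = €7107.2534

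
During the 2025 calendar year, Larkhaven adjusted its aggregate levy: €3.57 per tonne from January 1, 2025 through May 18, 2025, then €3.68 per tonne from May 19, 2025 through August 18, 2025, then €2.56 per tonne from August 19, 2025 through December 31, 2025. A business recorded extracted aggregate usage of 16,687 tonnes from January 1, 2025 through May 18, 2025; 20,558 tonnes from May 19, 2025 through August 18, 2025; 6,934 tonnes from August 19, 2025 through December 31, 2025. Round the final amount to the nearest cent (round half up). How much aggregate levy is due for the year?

€152,977.07

January 1 – May 18, 2025: 16,687 tonnes at €3.57/tonne → €59,572.59
May 19 – August 18, 2025: 20,558 tonnes at €3.68/tonne → €75,653.44
August 19 – December 31, 2025: 6,934 tonnes at €2.56/tonne → €17,751.04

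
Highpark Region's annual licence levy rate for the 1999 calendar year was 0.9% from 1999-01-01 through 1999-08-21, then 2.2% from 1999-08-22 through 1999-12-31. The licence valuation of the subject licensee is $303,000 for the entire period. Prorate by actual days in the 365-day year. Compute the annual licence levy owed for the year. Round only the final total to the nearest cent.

$4,151.52

1999-01-01 to 1999-08-21: 233 days at 0.9% → $303,000 × 0.9% × 233/365 = $1,740.7973
1999-08-22 to 1999-12-31: 132 days at 2.2% → $303,000 × 2.2% × 132/365 = $2,410.7178
Total = $4,151.5151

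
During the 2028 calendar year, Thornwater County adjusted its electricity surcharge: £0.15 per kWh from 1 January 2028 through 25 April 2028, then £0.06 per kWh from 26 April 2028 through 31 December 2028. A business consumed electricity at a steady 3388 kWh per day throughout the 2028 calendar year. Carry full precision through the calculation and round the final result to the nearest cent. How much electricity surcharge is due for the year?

£109,771.20

1 January – 25 April 2028: 116 days × 3388 kWh/day = 393,008 kWh at £0.15/kWh → £58,951.20
26 April – 31 December 2028: 250 days × 3388 kWh/day = 847,000 kWh at £0.06/kWh → £50,820.00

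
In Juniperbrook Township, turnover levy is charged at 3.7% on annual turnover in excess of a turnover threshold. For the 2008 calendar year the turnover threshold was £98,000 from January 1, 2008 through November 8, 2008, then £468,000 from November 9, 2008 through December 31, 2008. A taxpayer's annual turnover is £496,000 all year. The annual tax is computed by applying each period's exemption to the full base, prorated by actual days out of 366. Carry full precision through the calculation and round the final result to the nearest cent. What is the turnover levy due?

January 1 – November 8, 2008: 313 days, exemption £98,000 → (£496,000 − £98,000) × 3.7% × 313/366 = £12,593.5464
November 9 – December 31, 2008: 53 days, exemption £468,000 → (£496,000 − £468,000) × 3.7% × 53/366 = £150.0219
Total = £12,743.5683

£12,743.57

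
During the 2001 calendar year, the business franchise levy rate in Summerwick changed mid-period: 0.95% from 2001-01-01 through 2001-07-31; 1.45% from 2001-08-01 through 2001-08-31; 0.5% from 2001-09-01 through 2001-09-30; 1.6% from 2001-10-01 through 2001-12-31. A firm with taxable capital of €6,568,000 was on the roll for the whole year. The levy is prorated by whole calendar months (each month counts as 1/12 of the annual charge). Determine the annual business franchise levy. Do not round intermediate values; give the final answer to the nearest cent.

2001-01-01 to 2001-07-31: 7 months at 0.95% → €6,568,000 × 0.95% × 7/12 = €36,397.6667
2001-08-01 to 2001-08-31: 1 month at 1.45% → €6,568,000 × 1.45% × 1/12 = €7,936.3333
2001-09-01 to 2001-09-30: 1 month at 0.5% → €6,568,000 × 0.5% × 1/12 = €2,736.6667
2001-10-01 to 2001-12-31: 3 months at 1.6% → €6,568,000 × 1.6% × 3/12 = €26,272.0000
Total = €73,342.6667

€73,342.67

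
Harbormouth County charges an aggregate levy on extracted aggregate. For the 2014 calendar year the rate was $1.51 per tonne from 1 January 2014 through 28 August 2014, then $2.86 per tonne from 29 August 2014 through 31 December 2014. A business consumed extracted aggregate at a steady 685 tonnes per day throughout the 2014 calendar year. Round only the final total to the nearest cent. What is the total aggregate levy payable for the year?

1 January – 28 August 2014: 240 days × 685 tonnes/day = 164,400 tonnes at $1.51/tonne → $248,244.00
29 August – 31 December 2014: 125 days × 685 tonnes/day = 85,625 tonnes at $2.86/tonne → $244,887.50

$493,131.50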